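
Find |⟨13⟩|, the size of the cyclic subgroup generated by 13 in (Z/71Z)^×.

The order of 13 must divide φ(71) = 71 − 1 = 70 = 2 · 5 · 7.
Divisors of 70: 1, 2, 5, 7, 10, 14, 35, 70.
Test each divisor d:
13^1 ≡ 13 (mod 71)
13^2 ≡ 27 (mod 71)
13^5 ≡ 34 (mod 71)
13^7 ≡ 66 (mod 71)
13^10 ≡ 20 (mod 71)
13^14 ≡ 25 (mod 71)
13^35 ≡ 70 (mod 71)
13^70 ≡ 1 (mod 71) ✓
Therefore the multiplicative order of 13 modulo 71 is 70.

70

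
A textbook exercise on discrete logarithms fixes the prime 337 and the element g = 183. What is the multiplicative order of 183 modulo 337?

By Lagrange's theorem, ord_337(183) divides φ(337) = 337 − 1 = 336 = 2^4 · 3 · 7.
Divisors of 336: 1, 2, 3, 4, 6, 7, 8, 12, 14, 16, 21, 24, 28, 42, 48, 56, 84, 112, 168, 336.
Compute 183^d (mod 337) for the divisors d until we hit 1:
183^1 ≡ 183
183^2 ≡ 126
183^3 ≡ 142
183^4 ≡ 37
183^6 ≡ 281
183^7 ≡ 199
183^8 ≡ 21
183^12 ≡ 103
183^14 ≡ 172
183^16 ≡ 104
183^21 ≡ 191
183^24 ≡ 162
183^28 ≡ 265
183^42 ≡ 85
183^48 ≡ 295
183^56 ≡ 129
183^84 ≡ 148
183^112 ≡ 128
183^168 ≡ 336
183^336 ≡ 1
Therefore the multiplicative order of 183 modulo 337 is 336.

336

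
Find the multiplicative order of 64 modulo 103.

17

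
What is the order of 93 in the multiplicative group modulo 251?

The order of 93 must divide φ(251) = 251 − 1 = 250 = 2 · 5^3.
Divisors of 250: 1, 2, 5, 10, 25, 50, 125, 250.
Compute 93^d (mod 251) for the divisors d until we hit 1:
93^1 ≡ 93 (mod 251)
93^2 ≡ 115 (mod 251)
93^5 ≡ 25 (mod 251)
93^10 ≡ 123 (mod 251)
93^25 ≡ 219 (mod 251)
93^50 ≡ 20 (mod 251)
93^125 ≡ 1 (mod 251) ✓
Therefore the multiplicative order of 93 modulo 251 is 125.

125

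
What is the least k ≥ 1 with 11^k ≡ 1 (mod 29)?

Since 11 ∈ (Z/29Z)^×, its order divides φ(29) = 29 − 1 = 28 = 2^2 · 7.
Divisors of 28: 1, 2, 4, 7, 14, 28.
Test each divisor d:
11^1 ≡ 11 (mod 29)
11^2 ≡ 5 (mod 29)
11^4 ≡ 25 (mod 29)
11^7 ≡ 12 (mod 29)
11^14 ≡ 28 (mod 29)
11^28 ≡ 1 (mod 29) ✓
Hence ord(11) = 28.

28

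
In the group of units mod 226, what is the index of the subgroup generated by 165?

2

Since 165 ∈ (Z/226Z)^×, its order divides φ(226) = φ(2)·φ(113) = 1·112 = 112 = 2^4 · 7.
Divisors of 112: 1, 2, 4, 7, 8, 14, 16, 28, 56, 112.
Evaluate successive powers at the divisors of 112:
165^1 ≡ 165 (mod 226)
165^2 ≡ 105 (mod 226)
165^4 ≡ 177 (mod 226)
165^7 ≡ 157 (mod 226)
165^8 ≡ 141 (mod 226)
165^14 ≡ 15 (mod 226)
165^16 ≡ 219 (mod 226)
165^28 ≡ 225 (mod 226)
165^56 ≡ 1 (mod 226) ✓
Thus |⟨165⟩| = ord(165) = 56.
Index = |(Z/226Z)^×| / |⟨165⟩| = 112 / 56 = 2.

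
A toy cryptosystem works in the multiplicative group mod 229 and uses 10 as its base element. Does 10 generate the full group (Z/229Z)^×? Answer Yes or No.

φ(229) = 229 − 1 = 228 = 2^2 · 3 · 19.
10 is a primitive root mod 229 iff 10^(φ(229)/q) ≢ 1 for every prime q | φ(229), i.e. q ∈ {2, 3, 19}.
10^114 ≡ 228 (mod 229)  [q = 2: ≢ 1 ✓]
10^76 ≡ 94 (mod 229)  [q = 3: ≢ 1 ✓]
10^12 ≡ 17 (mod 229)  [q = 19: ≢ 1 ✓]
All checks pass, so 10 has order 228 and is a primitive root modulo 229.

Yes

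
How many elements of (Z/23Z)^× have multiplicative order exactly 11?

10

φ(23) = 23 − 1 = 22 = 2 · 11.
Since (Z/23Z)^× is cyclic of order 22, the number of elements of order d is φ(d) when d | 22 and 0 otherwise.
11 | 22, and φ(11) = 11 − 1 = 10.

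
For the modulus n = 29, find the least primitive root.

2

φ(29) = 29 − 1 = 28 = 2^2 · 7.
Test candidates g = 2, 3, … against the prime factors q ∈ {2, 7} of φ(29): g is a generator iff g^(28/q) ≢ 1 for every such q.
g = 2: 2^14 ≡ 28; 2^4 ≡ 16 — none is 1, so 2 is a primitive root.
The smallest primitive root modulo 29 is 2.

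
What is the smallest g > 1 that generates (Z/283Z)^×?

3

φ(283) = 283 − 1 = 282 = 2 · 3 · 47.
g is a primitive root iff g^(282/q) ≢ 1 (mod 283) for each prime q ∈ {2, 3, 47}.
g = 2: 2^141 ≡ 282; 2^94 ≡ 1 — hits 1, so not a primitive root.
g = 3: 3^141 ≡ 282; 3^94 ≡ 238; 3^6 ≡ 163 — none is 1, so 3 is a primitive root.
So 3 is the smallest generator of (Z/283Z)^×.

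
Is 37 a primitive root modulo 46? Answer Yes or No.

Yes

φ(46) = φ(2)·φ(23) = 1·22 = 22 = 2 · 11.
It suffices to check that the order of 37 is not a proper divisor of 22: compute 37^(22/q) for q ∈ {2, 11}.
37^11 ≡ 45 (mod 46)  [q = 2: ≢ 1 ✓]
37^2 ≡ 35 (mod 46)  [q = 11: ≢ 1 ✓]
All checks pass, so 37 has order 22 and is a primitive root modulo 46.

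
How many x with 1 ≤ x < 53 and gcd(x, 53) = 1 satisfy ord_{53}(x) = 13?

12

φ(53) = 53 − 1 = 52 = 2^2 · 13.
In a cyclic group of order 52, there are φ(d) elements of order d for each divisor d of 52, and zero for non-divisors.
13 | 52, and φ(13) = 13 − 1 = 12.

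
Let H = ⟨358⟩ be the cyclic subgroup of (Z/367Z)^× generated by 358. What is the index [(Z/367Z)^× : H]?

Since 358 ∈ (Z/367Z)^×, its order divides φ(367) = 367 − 1 = 366 = 2 · 3 · 61.
Divisors of 366: 1, 2, 3, 6, 61, 122, 183, 366.
Test each divisor d:
358^1 ≡ 358
358^2 ≡ 81
358^3 ≡ 5
358^6 ≡ 25
358^61 ≡ 366
358^122 ≡ 1
So ord_367(358) = 122, hence |⟨358⟩| = 122.
Index = |(Z/367Z)^×| / |⟨358⟩| = 366 / 122 = 3.

3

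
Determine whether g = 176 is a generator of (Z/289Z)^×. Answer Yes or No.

Yes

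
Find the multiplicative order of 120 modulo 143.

By Lagrange's theorem, ord_143(120) divides φ(143) = φ(11·13) = (11−1)·(13−1) = 10·12 = 120 = 2^3 · 3 · 5.
Divisors of 120: 1, 2, 3, 4, 5, 6, 8, 10, 12, 15, 20, 24, 30, 40, 60, 120.
Evaluate successive powers at the divisors of 120:
120^1 ≡ 120
120^2 ≡ 100
120^3 ≡ 131
120^4 ≡ 133
120^5 ≡ 87
120^6 ≡ 1
Hence ord(120) = 6.

6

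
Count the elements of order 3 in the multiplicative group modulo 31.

2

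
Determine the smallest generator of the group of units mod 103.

5

φ(103) = 103 − 1 = 102 = 2 · 3 · 17.
Test candidates g = 2, 3, … against the prime factors q ∈ {2, 3, 17} of φ(103): g is a generator iff g^(102/q) ≢ 1 for every such q.
g = 2: 2^51 ≡ 1 — hits 1, so not a primitive root.
g = 3: 3^51 ≡ 102; 3^34 ≡ 1 — hits 1, so not a primitive root.
g = 4: 4^51 ≡ 1 — hits 1, so not a primitive root.
g = 5: 5^51 ≡ 102; 5^34 ≡ 56; 5^6 ≡ 72 — none is 1, so 5 is a primitive root.
The smallest primitive root modulo 103 is 5.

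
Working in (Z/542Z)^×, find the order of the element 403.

By Lagrange's theorem, ord_542(403) divides φ(542) = φ(2)·φ(271) = 1·270 = 270 = 2 · 3^3 · 5.
Divisors of 270: 1, 2, 3, 5, 6, 9, 10, 15, 18, 27, 30, 45, 54, 90, 135, 270.
Test each divisor d:
403^1 ≡ 403
403^2 ≡ 351
403^3 ≡ 533
403^5 ≡ 93
403^6 ≡ 81
403^9 ≡ 355
403^10 ≡ 519
403^15 ≡ 29
403^18 ≡ 281
403^27 ≡ 27
403^30 ≡ 299
403^45 ≡ 541
403^54 ≡ 187
403^90 ≡ 1
So ord_542(403) = 90.

90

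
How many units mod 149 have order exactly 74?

36

φ(149) = 149 − 1 = 148 = 2^2 · 37.
Since (Z/149Z)^× is cyclic of order 148, the number of elements of order d is φ(d) when d | 148 and 0 otherwise.
74 = 2 · 37 divides 148, and φ(74) = 36.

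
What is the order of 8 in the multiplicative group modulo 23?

11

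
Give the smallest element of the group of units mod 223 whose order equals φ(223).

3

φ(223) = 223 − 1 = 222 = 2 · 3 · 37.
Test candidates g = 2, 3, … against the prime factors q ∈ {2, 3, 37} of φ(223): g is a generator iff g^(222/q) ≢ 1 for every such q.
g = 2: 2^111 ≡ 1 — hits 1, so not a primitive root.
g = 3: 3^111 ≡ 222; 3^74 ≡ 183; 3^6 ≡ 60 — none is 1, so 3 is a primitive root.
Hence the least primitive root of 223 is 3.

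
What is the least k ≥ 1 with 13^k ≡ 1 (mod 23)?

11

The order of 13 must divide φ(23) = 23 − 1 = 22 = 2 · 11.
Divisors of 22: 1, 2, 11, 22.
Compute 13^d (mod 23) for the divisors d until we hit 1:
13^1 ≡ 13 (mod 23)
13^2 ≡ 8 (mod 23)
13^11 ≡ 1 (mod 23) ✓
Therefore the multiplicative order of 13 modulo 23 is 11.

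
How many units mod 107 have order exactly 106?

φ(107) = 107 − 1 = 106 = 2 · 53.
In a cyclic group of order 106, there are φ(d) elements of order d for each divisor d of 106, and zero for non-divisors.
106 = 2 · 53 divides 106, and φ(106) = 52.

52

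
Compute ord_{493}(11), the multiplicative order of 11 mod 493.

112

The order of 11 must divide φ(493) = φ(17·29) = (17−1)·(29−1) = 16·28 = 448 = 2^6 · 7.
Divisors of 448: 1, 2, 4, 7, 8, 14, 16, 28, 32, 56, 64, 112, 224, 448.
Compute 11^d (mod 493) for the divisors d until we hit 1:
11^1 ≡ 11
11^2 ≡ 121
11^4 ≡ 344
11^7 ≡ 360
11^8 ≡ 16
11^14 ≡ 434
11^16 ≡ 256
11^28 ≡ 30
11^32 ≡ 460
11^56 ≡ 407
11^64 ≡ 103
11^112 ≡ 1
Hence ord(11) = 112.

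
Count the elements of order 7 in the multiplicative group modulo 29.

6

φ(29) = 29 − 1 = 28 = 2^2 · 7.
Since (Z/29Z)^× is cyclic of order 28, the number of elements of order d is φ(d) when d | 28 and 0 otherwise.
7 | 28, and φ(7) = 7 − 1 = 6.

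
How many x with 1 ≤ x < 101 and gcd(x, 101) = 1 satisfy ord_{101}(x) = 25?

20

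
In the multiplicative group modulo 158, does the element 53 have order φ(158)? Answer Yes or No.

Yes

φ(158) = φ(2)·φ(79) = 1·78 = 78 = 2 · 3 · 13.
It suffices to check that the order of 53 is not a proper divisor of 78: compute 53^(78/q) for q ∈ {2, 3, 13}.
53^39 ≡ 157 (mod 158)  [q = 2: ≢ 1 ✓]
53^26 ≡ 55 (mod 158)  [q = 3: ≢ 1 ✓]
53^6 ≡ 101 (mod 158)  [q = 13: ≢ 1 ✓]
Every test exponent gives a nontrivial residue, hence 53 generates the full group.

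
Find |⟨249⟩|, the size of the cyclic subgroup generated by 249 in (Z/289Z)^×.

16

ord(249) | φ(289) = φ(17^2) = 17·(17−1) = 272 = 2^4 · 17.
Divisors of 272: 1, 2, 4, 8, 16, 17, 34, 68, 136, 272.
Test each divisor d:
249^1 ≡ 249 (mod 289)
249^2 ≡ 155 (mod 289)
249^4 ≡ 38 (mod 289)
249^8 ≡ 288 (mod 289)
249^16 ≡ 1 (mod 289) ✓
So ord_289(249) = 16.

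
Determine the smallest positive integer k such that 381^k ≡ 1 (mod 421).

Since 381 ∈ (Z/421Z)^×, its order divides φ(421) = 421 − 1 = 420 = 2^2 · 3 · 5 · 7.
Divisors of 420: 1, 2, 3, 4, 5, 6, 7, 10, 12, 14, 15, 20, 21, 28, 30, 35, 42, 60, 70, 84, 105, 140, 210, 420.
Check 381^d mod 421 for each divisor in increasing order:
381^1 ≡ 381
381^2 ≡ 337
381^3 ≡ 413
381^4 ≡ 320
381^5 ≡ 251
381^6 ≡ 64
381^7 ≡ 387
381^10 ≡ 272
381^12 ≡ 307
381^14 ≡ 314
381^15 ≡ 70
381^20 ≡ 309
381^21 ≡ 270
381^28 ≡ 82
381^30 ≡ 269
381^35 ≡ 159
381^42 ≡ 67
381^60 ≡ 370
381^70 ≡ 21
381^84 ≡ 279
381^105 ≡ 392
381^140 ≡ 20
381^210 ≡ 420
381^420 ≡ 1
The smallest such exponent is 420, so the order of 381 is 420.

420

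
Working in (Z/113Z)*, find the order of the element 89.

112

ord(89) | φ(113) = 113 − 1 = 112 = 2^4 · 7.
Divisors of 112: 1, 2, 4, 7, 8, 14, 16, 28, 56, 112.
Test each divisor d:
89^1 ≡ 89 (mod 113)
89^2 ≡ 11 (mod 113)
89^4 ≡ 8 (mod 113)
89^7 ≡ 35 (mod 113)
89^8 ≡ 64 (mod 113)
89^14 ≡ 95 (mod 113)
89^16 ≡ 28 (mod 113)
89^28 ≡ 98 (mod 113)
89^56 ≡ 112 (mod 113)
89^112 ≡ 1 (mod 113) ✓
The smallest such exponent is 112, so the order of 89 is 112.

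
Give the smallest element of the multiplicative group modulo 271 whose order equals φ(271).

φ(271) = 271 − 1 = 270 = 2 · 3^3 · 5.
Test candidates g = 2, 3, … against the prime factors q ∈ {2, 3, 5} of φ(271): g is a generator iff g^(270/q) ≢ 1 for every such q.
g = 2: 2^135 ≡ 1 — hits 1, so not a primitive root.
g = 3: 3^135 ≡ 270; 3^90 ≡ 1 — hits 1, so not a primitive root.
g = 4: 4^135 ≡ 1 — hits 1, so not a primitive root.
g = 5: 5^135 ≡ 1 — hits 1, so not a primitive root.
g = 6: 6^135 ≡ 270; 6^90 ≡ 242; 6^54 ≡ 10 — none is 1, so 6 is a primitive root.
Hence the least primitive root of 271 is 6.

6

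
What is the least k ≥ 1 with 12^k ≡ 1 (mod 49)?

By Lagrange's theorem, ord_49(12) divides φ(49) = φ(7^2) = 7·(7−1) = 42 = 2 · 3 · 7.
Divisors of 42: 1, 2, 3, 6, 7, 14, 21, 42.
Check 12^d mod 49 for each divisor in increasing order:
12^1 ≡ 12 (mod 49)
12^2 ≡ 46 (mod 49)
12^3 ≡ 13 (mod 49)
12^6 ≡ 22 (mod 49)
12^7 ≡ 19 (mod 49)
12^14 ≡ 18 (mod 49)
12^21 ≡ 48 (mod 49)
12^42 ≡ 1 (mod 49) ✓
Therefore the multiplicative order of 12 modulo 49 is 42.

42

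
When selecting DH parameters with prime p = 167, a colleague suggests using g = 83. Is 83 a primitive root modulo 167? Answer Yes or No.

φ(167) = 167 − 1 = 166 = 2 · 83.
An element g generates (Z/167Z)^× iff g^(166/q) ≢ 1 (mod 167) for each prime q ∈ {2, 83}.
83^83 ≡ 166 (mod 167)  [q = 2: ≢ 1 ✓]
83^2 ≡ 42 (mod 167)  [q = 83: ≢ 1 ✓]
None equal 1, so ord_167(83) = 166: 83 is a primitive root.

Yes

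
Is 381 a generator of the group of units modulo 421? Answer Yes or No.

Yes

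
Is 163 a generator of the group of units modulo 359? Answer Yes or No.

φ(359) = 359 − 1 = 358 = 2 · 179.
An element g generates (Z/359Z)^× iff g^(358/q) ≢ 1 (mod 359) for each prime q ∈ {2, 179}.
163^179 ≡ 358 (mod 359)  [q = 2: ≢ 1 ✓]
163^2 ≡ 3 (mod 359)  [q = 179: ≢ 1 ✓]
None equal 1, so ord_359(163) = 358: 163 is a primitive root.

Yes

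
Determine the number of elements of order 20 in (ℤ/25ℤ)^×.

8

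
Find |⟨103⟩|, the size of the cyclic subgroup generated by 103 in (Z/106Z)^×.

By Lagrange's theorem, ord_106(103) divides φ(106) = φ(2)·φ(53) = 1·52 = 52 = 2^2 · 13.
Divisors of 52: 1, 2, 4, 13, 26, 52.
Evaluate successive powers at the divisors of 52:
103^1 ≡ 103 (mod 106)
103^2 ≡ 9 (mod 106)
103^4 ≡ 81 (mod 106)
103^13 ≡ 23 (mod 106)
103^26 ≡ 105 (mod 106)
103^52 ≡ 1 (mod 106) ✓
The smallest such exponent is 52, so the order of 103 is 52.

52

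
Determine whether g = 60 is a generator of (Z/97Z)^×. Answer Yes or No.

φ(97) = 97 − 1 = 96 = 2^5 · 3.
An element g generates (Z/97Z)^× iff g^(96/q) ≢ 1 (mod 97) for each prime q ∈ {2, 3}.
60^48 ≡ 96 (mod 97)  [q = 2: ≢ 1 ✓]
60^32 ≡ 35 (mod 97)  [q = 3: ≢ 1 ✓]
Every test exponent gives a nontrivial residue, hence 60 generates the full group.

Yes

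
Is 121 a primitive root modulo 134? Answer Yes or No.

φ(134) = φ(2)·φ(67) = 1·66 = 66 = 2 · 3 · 11.
An element g generates (Z/134Z)^× iff g^(66/q) ≢ 1 (mod 134) for each prime q ∈ {2, 3, 11}.
121^33 ≡ 1 (mod 134)  [q = 2: ≡ 1 ✗]
121^22 ≡ 37 (mod 134)  [q = 3: ≢ 1 ✓]
121^6 ≡ 129 (mod 134)  [q = 11: ≢ 1 ✓]
121^33 ≡ 1 shows ord(121) | 33, strictly less than φ(134); not a primitive root.

No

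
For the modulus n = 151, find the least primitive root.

φ(151) = 151 − 1 = 150 = 2 · 3 · 5^2.
Test candidates g = 2, 3, … against the prime factors q ∈ {2, 3, 5} of φ(151): g is a generator iff g^(150/q) ≢ 1 for every such q.
g = 2: 2^75 ≡ 1 — hits 1, so not a primitive root.
g = 3: 3^75 ≡ 150; 3^50 ≡ 1 — hits 1, so not a primitive root.
g = 4: 4^75 ≡ 1 — hits 1, so not a primitive root.
g = 5: 5^75 ≡ 1 — hits 1, so not a primitive root.
g = 6: 6^75 ≡ 150; 6^50 ≡ 32; 6^30 ≡ 59 — none is 1, so 6 is a primitive root.
So 6 is the smallest generator of (Z/151Z)^×.

6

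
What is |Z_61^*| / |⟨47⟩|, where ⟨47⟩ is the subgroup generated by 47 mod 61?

20

Since 47 ∈ (Z/61Z)^×, its order divides φ(61) = 61 − 1 = 60 = 2^2 · 3 · 5.
Divisors of 60: 1, 2, 3, 4, 5, 6, 10, 12, 15, 20, 30, 60.
Check 47^d mod 61 for each divisor in increasing order:
47^1 ≡ 47 (mod 61)
47^2 ≡ 13 (mod 61)
47^3 ≡ 1 (mod 61) ✓
The order of 47 is 3, so the subgroup it generates has 3 elements.
[(Z/61Z)^× : ⟨47⟩] = 60/3 = 20.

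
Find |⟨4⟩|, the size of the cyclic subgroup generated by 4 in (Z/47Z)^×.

23

ord(4) | φ(47) = 47 − 1 = 46 = 2 · 23.
Divisors of 46: 1, 2, 23, 46.
Test each divisor d:
4^1 ≡ 4
4^2 ≡ 16
4^23 ≡ 1
Hence ord(4) = 23.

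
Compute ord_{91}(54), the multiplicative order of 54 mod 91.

By Lagrange's theorem, ord_91(54) divides φ(91) = φ(7·13) = (7−1)·(13−1) = 6·12 = 72 = 2^3 · 3^2.
Divisors of 72: 1, 2, 3, 4, 6, 8, 9, 12, 18, 24, 36, 72.
Check 54^d mod 91 for each divisor in increasing order:
54^1 ≡ 54 (mod 91)
54^2 ≡ 4 (mod 91)
54^3 ≡ 34 (mod 91)
54^4 ≡ 16 (mod 91)
54^6 ≡ 64 (mod 91)
54^8 ≡ 74 (mod 91)
54^9 ≡ 83 (mod 91)
54^12 ≡ 1 (mod 91) ✓
Hence ord(54) = 12.

12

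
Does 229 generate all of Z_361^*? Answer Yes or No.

φ(361) = φ(19^2) = 19·(19−1) = 342 = 2 · 3^2 · 19.
An element g generates (Z/361Z)^× iff g^(342/q) ≢ 1 (mod 361) for each prime q ∈ {2, 3, 19}.
229^171 ≡ 1 (mod 361)  [q = 2: ≡ 1 ✗]
229^114 ≡ 1 (mod 361)  [q = 3: ≡ 1 ✗]
229^18 ≡ 134 (mod 361)  [q = 19: ≢ 1 ✓]
Since 229^171 ≡ 1, the order of 229 divides 171 < 342, so 229 is not a primitive root.

No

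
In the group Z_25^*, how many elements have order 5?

φ(25) = φ(5^2) = 5·(5−1) = 20 = 2^2 · 5.
In a cyclic group of order 20, there are φ(d) elements of order d for each divisor d of 20, and zero for non-divisors.
5 | 20, and φ(5) = 5 − 1 = 4.

4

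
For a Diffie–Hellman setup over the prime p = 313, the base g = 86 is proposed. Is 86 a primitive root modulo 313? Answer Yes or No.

Yes

φ(313) = 313 − 1 = 312 = 2^3 · 3 · 13.
It suffices to check that the order of 86 is not a proper divisor of 312: compute 86^(312/q) for q ∈ {2, 3, 13}.
86^156 ≡ 312 (mod 313)  [q = 2: ≢ 1 ✓]
86^104 ≡ 98 (mod 313)  [q = 3: ≢ 1 ✓]
86^24 ≡ 103 (mod 313)  [q = 13: ≢ 1 ✓]
All checks pass, so 86 has order 312 and is a primitive root modulo 313.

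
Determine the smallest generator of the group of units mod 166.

φ(166) = φ(2)·φ(83) = 1·82 = 82 = 2 · 41.
Test candidates g = 2, 3, … against the prime factors q ∈ {2, 41} of φ(166): g is a generator iff g^(82/q) ≢ 1 for every such q.
g = 2: gcd(2, 166) = 2 > 1, not a unit — skip.
g = 3: 3^41 ≡ 1 — hits 1, so not a primitive root.
g = 4: gcd(4, 166) = 2 > 1, not a unit — skip.
g = 5: 5^41 ≡ 165; 5^2 ≡ 25 — none is 1, so 5 is a primitive root.
The smallest primitive root modulo 166 is 5.

5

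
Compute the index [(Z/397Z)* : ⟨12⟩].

4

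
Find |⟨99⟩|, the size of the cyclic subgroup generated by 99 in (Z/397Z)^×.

11

Since 99 ∈ (Z/397Z)^×, its order divides φ(397) = 397 − 1 = 396 = 2^2 · 3^2 · 11.
Divisors of 396: 1, 2, 3, 4, 6, 9, 11, 12, 18, 22, 33, 36, 44, 66, 99, 132, 198, 396.
Compute 99^d (mod 397) for the divisors d until we hit 1:
99^1 ≡ 99
99^2 ≡ 273
99^3 ≡ 31
99^4 ≡ 290
99^6 ≡ 167
99^9 ≡ 16
99^11 ≡ 1
Therefore the multiplicative order of 99 modulo 397 is 11.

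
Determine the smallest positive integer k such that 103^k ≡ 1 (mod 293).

292

Since 103 ∈ (Z/293Z)^×, its order divides φ(293) = 293 − 1 = 292 = 2^2 · 73.
Divisors of 292: 1, 2, 4, 73, 146, 292.
Compute 103^d (mod 293) for the divisors d until we hit 1:
103^1 ≡ 103
103^2 ≡ 61
103^4 ≡ 205
103^73 ≡ 155
103^146 ≡ 292
103^292 ≡ 1
The smallest such exponent is 292, so the order of 103 is 292.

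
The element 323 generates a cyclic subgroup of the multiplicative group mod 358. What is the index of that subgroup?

The order of 323 must divide φ(358) = φ(2)·φ(179) = 1·178 = 178 = 2 · 89.
Divisors of 178: 1, 2, 89, 178.
Test each divisor d:
323^1 ≡ 323 (mod 358)
323^2 ≡ 151 (mod 358)
323^89 ≡ 1 (mod 358) ✓
So ord_358(323) = 89, hence |⟨323⟩| = 89.
Index = |(Z/358Z)^×| / |⟨323⟩| = 178 / 89 = 2.

2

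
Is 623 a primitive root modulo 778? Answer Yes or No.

Yes

φ(778) = φ(2)·φ(389) = 1·388 = 388 = 2^2 · 97.
An element g generates (Z/778Z)^× iff g^(388/q) ≢ 1 (mod 778) for each prime q ∈ {2, 97}.
623^194 ≡ 777 (mod 778)  [q = 2: ≢ 1 ✓]
623^4 ≡ 91 (mod 778)  [q = 97: ≢ 1 ✓]
None equal 1, so ord_778(623) = 388: 623 is a primitive root.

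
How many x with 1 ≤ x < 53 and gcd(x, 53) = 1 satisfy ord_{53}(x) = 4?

φ(53) = 53 − 1 = 52 = 2^2 · 13.
Since (Z/53Z)^× is cyclic of order 52, the number of elements of order d is φ(d) when d | 52 and 0 otherwise.
4 = 2^2 divides 52, and φ(4) = 2.

2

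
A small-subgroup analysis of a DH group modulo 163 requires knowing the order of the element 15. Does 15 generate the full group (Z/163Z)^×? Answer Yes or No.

φ(163) = 163 − 1 = 162 = 2 · 3^4.
An element g generates (Z/163Z)^× iff g^(162/q) ≢ 1 (mod 163) for each prime q ∈ {2, 3}.
15^81 ≡ 1 (mod 163)  [q = 2: ≡ 1 ✗]
15^54 ≡ 58 (mod 163)  [q = 3: ≢ 1 ✓]
Since 15^81 ≡ 1, the order of 15 divides 81 < 162, so 15 is not a primitive root.

No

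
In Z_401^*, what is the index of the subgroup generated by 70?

The order of 70 must divide φ(401) = 401 − 1 = 400 = 2^4 · 5^2.
Divisors of 400: 1, 2, 4, 5, 8, 10, 16, 20, 25, 40, 50, 80, 100, 200, 400.
Check 70^d mod 401 for each divisor in increasing order:
70^1 ≡ 70 (mod 401)
70^2 ≡ 88 (mod 401)
70^4 ≡ 125 (mod 401)
70^5 ≡ 329 (mod 401)
70^8 ≡ 387 (mod 401)
70^10 ≡ 372 (mod 401)
70^16 ≡ 196 (mod 401)
70^20 ≡ 39 (mod 401)
70^25 ≡ 400 (mod 401)
70^40 ≡ 318 (mod 401)
70^50 ≡ 1 (mod 401) ✓
So ord_401(70) = 50, hence |⟨70⟩| = 50.
The index is φ(401) / ord(70) = 400 / 50 = 8.

8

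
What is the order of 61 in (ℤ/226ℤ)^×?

56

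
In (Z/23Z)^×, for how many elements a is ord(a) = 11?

10

φ(23) = 23 − 1 = 22 = 2 · 11.
Since (Z/23Z)^× is cyclic of order 22, the number of elements of order d is φ(d) when d | 22 and 0 otherwise.
11 | 22, and φ(11) = 11 − 1 = 10.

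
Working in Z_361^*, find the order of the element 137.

ord(137) | φ(361) = φ(19^2) = 19·(19−1) = 342 = 2 · 3^2 · 19.
Divisors of 342: 1, 2, 3, 6, 9, 18, 19, 38, 57, 114, 171, 342.
Compute 137^d (mod 361) for the divisors d until we hit 1:
137^1 ≡ 137
137^2 ≡ 358
137^3 ≡ 311
137^6 ≡ 334
137^9 ≡ 267
137^18 ≡ 172
137^19 ≡ 99
137^38 ≡ 54
137^57 ≡ 292
137^114 ≡ 68
137^171 ≡ 1
Therefore the multiplicative order of 137 modulo 361 is 171.

171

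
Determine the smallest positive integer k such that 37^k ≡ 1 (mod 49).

The order of 37 must divide φ(49) = φ(7^2) = 7·(7−1) = 42 = 2 · 3 · 7.
Divisors of 42: 1, 2, 3, 6, 7, 14, 21, 42.
Check 37^d mod 49 for each divisor in increasing order:
37^1 ≡ 37
37^2 ≡ 46
37^3 ≡ 36
37^6 ≡ 22
37^7 ≡ 30
37^14 ≡ 18
37^21 ≡ 1
Hence ord(37) = 21.

21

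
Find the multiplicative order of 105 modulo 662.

The order of 105 must divide φ(662) = φ(2)·φ(331) = 1·330 = 330 = 2 · 3 · 5 · 11.
Divisors of 330: 1, 2, 3, 5, 6, 10, 11, 15, 22, 30, 33, 55, 66, 110, 165, 330.
Test each divisor d:
105^1 ≡ 105 (mod 662)
105^2 ≡ 433 (mod 662)
105^3 ≡ 449 (mod 662)
105^5 ≡ 451 (mod 662)
105^6 ≡ 353 (mod 662)
105^10 ≡ 167 (mod 662)
105^11 ≡ 323 (mod 662)
105^15 ≡ 511 (mod 662)
105^22 ≡ 395 (mod 662)
105^30 ≡ 293 (mod 662)
105^33 ≡ 481 (mod 662)
105^55 ≡ 1 (mod 662) ✓
The smallest such exponent is 55, so the order of 105 is 55.

55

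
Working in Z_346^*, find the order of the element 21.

86

Since 21 ∈ (Z/346Z)^×, its order divides φ(346) = φ(2)·φ(173) = 1·172 = 172 = 2^2 · 43.
Divisors of 172: 1, 2, 4, 43, 86, 172.
Compute 21^d (mod 346) for the divisors d until we hit 1:
21^1 ≡ 21
21^2 ≡ 95
21^4 ≡ 29
21^43 ≡ 345
21^86 ≡ 1
Therefore the multiplicative order of 21 modulo 346 is 86.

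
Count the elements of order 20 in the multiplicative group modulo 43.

0

φ(43) = 43 − 1 = 42 = 2 · 3 · 7.
Since (Z/43Z)^× is cyclic of order 42, the number of elements of order d is φ(d) when d | 42 and 0 otherwise.
20 does not divide 42, so no element of (Z/43Z)^× has order 20.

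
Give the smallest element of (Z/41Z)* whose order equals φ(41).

φ(41) = 41 − 1 = 40 = 2^3 · 5.
Test candidates g = 2, 3, … against the prime factors q ∈ {2, 5} of φ(41): g is a generator iff g^(40/q) ≢ 1 for every such q.
g = 2: 2^20 ≡ 1 — hits 1, so not a primitive root.
g = 3: 3^20 ≡ 40; 3^8 ≡ 1 — hits 1, so not a primitive root.
g = 4: 4^20 ≡ 1 — hits 1, so not a primitive root.
g = 5: 5^20 ≡ 1 — hits 1, so not a primitive root.
g = 6: 6^20 ≡ 40; 6^8 ≡ 10 — none is 1, so 6 is a primitive root.
Hence the least primitive root of 41 is 6.

6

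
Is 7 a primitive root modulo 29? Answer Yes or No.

φ(29) = 29 − 1 = 28 = 2^2 · 7.
An element g generates (Z/29Z)^× iff g^(28/q) ≢ 1 (mod 29) for each prime q ∈ {2, 7}.
7^14 ≡ 1 (mod 29)  [q = 2: ≡ 1 ✗]
7^4 ≡ 23 (mod 29)  [q = 7: ≢ 1 ✓]
The check at q = 2 fails, so 7 generates a proper subgroup.

No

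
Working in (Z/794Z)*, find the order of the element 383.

18

The order of 383 must divide φ(794) = φ(2)·φ(397) = 1·396 = 396 = 2^2 · 3^2 · 11.
Divisors of 396: 1, 2, 3, 4, 6, 9, 11, 12, 18, 22, 33, 36, 44, 66, 99, 132, 198, 396.
Test each divisor d:
383^1 ≡ 383 (mod 794)
383^2 ≡ 593 (mod 794)
383^3 ≡ 35 (mod 794)
383^4 ≡ 701 (mod 794)
383^6 ≡ 431 (mod 794)
383^9 ≡ 793 (mod 794)
383^11 ≡ 201 (mod 794)
383^12 ≡ 759 (mod 794)
383^18 ≡ 1 (mod 794) ✓
Therefore the multiplicative order of 383 modulo 794 is 18.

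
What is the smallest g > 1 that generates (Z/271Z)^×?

φ(271) = 271 − 1 = 270 = 2 · 3^3 · 5.
g is a primitive root iff g^(270/q) ≢ 1 (mod 271) for each prime q ∈ {2, 3, 5}.
g = 2: 2^135 ≡ 1 — hits 1, so not a primitive root.
g = 3: 3^135 ≡ 270; 3^90 ≡ 1 — hits 1, so not a primitive root.
g = 4: 4^135 ≡ 1 — hits 1, so not a primitive root.
g = 5: 5^135 ≡ 1 — hits 1, so not a primitive root.
g = 6: 6^135 ≡ 270; 6^90 ≡ 242; 6^54 ≡ 10 — none is 1, so 6 is a primitive root.
Hence the least primitive root of 271 is 6.

6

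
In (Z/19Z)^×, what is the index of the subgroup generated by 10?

Since 10 ∈ (Z/19Z)^×, its order divides φ(19) = 19 − 1 = 18 = 2 · 3^2.
Divisors of 18: 1, 2, 3, 6, 9, 18.
Evaluate successive powers at the divisors of 18:
10^1 ≡ 10
10^2 ≡ 5
10^3 ≡ 12
10^6 ≡ 11
10^9 ≡ 18
10^18 ≡ 1
So ord_19(10) = 18, hence |⟨10⟩| = 18.
[(Z/19Z)^× : ⟨10⟩] = 18/18 = 1.

1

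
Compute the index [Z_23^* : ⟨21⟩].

1

Since 21 ∈ (Z/23Z)^×, its order divides φ(23) = 23 − 1 = 22 = 2 · 11.
Divisors of 22: 1, 2, 11, 22.
Compute 21^d (mod 23) for the divisors d until we hit 1:
21^1 ≡ 21
21^2 ≡ 4
21^11 ≡ 22
21^22 ≡ 1
The order of 21 is 22, so the subgroup it generates has 22 elements.
The index is φ(23) / ord(21) = 22 / 22 = 1.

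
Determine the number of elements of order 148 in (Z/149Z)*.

72

φ(149) = 149 − 1 = 148 = 2^2 · 37.
(Z/149Z)^× is cyclic (|G| = 148); a cyclic group of order m has exactly φ(d) elements of each order d | m, and none otherwise.
148 = 2^2 · 37 divides 148, and φ(148) = 72.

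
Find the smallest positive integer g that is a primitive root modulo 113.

φ(113) = 113 − 1 = 112 = 2^4 · 7.
g is a primitive root iff g^(112/q) ≢ 1 (mod 113) for each prime q ∈ {2, 7}.
g = 2: 2^56 ≡ 1 — hits 1, so not a primitive root.
g = 3: 3^56 ≡ 112; 3^16 ≡ 49 — none is 1, so 3 is a primitive root.
So 3 is the smallest generator of (Z/113Z)^×.

3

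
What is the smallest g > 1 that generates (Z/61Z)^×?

2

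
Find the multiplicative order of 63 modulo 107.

106

The order of 63 must divide φ(107) = 107 − 1 = 106 = 2 · 53.
Divisors of 106: 1, 2, 53, 106.
Evaluate successive powers at the divisors of 106:
63^1 ≡ 63 (mod 107)
63^2 ≡ 10 (mod 107)
63^53 ≡ 106 (mod 107)
63^106 ≡ 1 (mod 107) ✓
Hence ord(63) = 106.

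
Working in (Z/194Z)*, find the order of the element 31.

48

The order of 31 must divide φ(194) = φ(2)·φ(97) = 1·96 = 96 = 2^5 · 3.
Divisors of 96: 1, 2, 3, 4, 6, 8, 12, 16, 24, 32, 48, 96.
Compute 31^d (mod 194) for the divisors d until we hit 1:
31^1 ≡ 31 (mod 194)
31^2 ≡ 185 (mod 194)
31^3 ≡ 109 (mod 194)
31^4 ≡ 81 (mod 194)
31^6 ≡ 47 (mod 194)
31^8 ≡ 159 (mod 194)
31^12 ≡ 75 (mod 194)
31^16 ≡ 61 (mod 194)
31^24 ≡ 193 (mod 194)
31^32 ≡ 35 (mod 194)
31^48 ≡ 1 (mod 194) ✓
Therefore the multiplicative order of 31 modulo 194 is 48.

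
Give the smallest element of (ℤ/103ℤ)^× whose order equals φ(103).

φ(103) = 103 − 1 = 102 = 2 · 3 · 17.
Test candidates g = 2, 3, … against the prime factors q ∈ {2, 3, 17} of φ(103): g is a generator iff g^(102/q) ≢ 1 for every such q.
g = 2: 2^51 ≡ 1 — hits 1, so not a primitive root.
g = 3: 3^51 ≡ 102; 3^34 ≡ 1 — hits 1, so not a primitive root.
g = 4: 4^51 ≡ 1 — hits 1, so not a primitive root.
g = 5: 5^51 ≡ 102; 5^34 ≡ 56; 5^6 ≡ 72 — none is 1, so 5 is a primitive root.
The smallest primitive root modulo 103 is 5.

5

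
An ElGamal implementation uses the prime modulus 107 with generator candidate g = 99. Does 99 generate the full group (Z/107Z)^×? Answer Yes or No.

No

φ(107) = 107 − 1 = 106 = 2 · 53.
An element g generates (Z/107Z)^× iff g^(106/q) ≢ 1 (mod 107) for each prime q ∈ {2, 53}.
99^53 ≡ 1 (mod 107)  [q = 2: ≡ 1 ✗]
99^2 ≡ 64 (mod 107)  [q = 53: ≢ 1 ✓]
The check at q = 2 fails, so 99 generates a proper subgroup.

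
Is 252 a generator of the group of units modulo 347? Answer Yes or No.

Yes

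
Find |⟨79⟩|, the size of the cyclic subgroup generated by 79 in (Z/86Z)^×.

3

By Lagrange's theorem, ord_86(79) divides φ(86) = φ(2)·φ(43) = 1·42 = 42 = 2 · 3 · 7.
Divisors of 42: 1, 2, 3, 6, 7, 14, 21, 42.
Test each divisor d:
79^1 ≡ 79 (mod 86)
79^2 ≡ 49 (mod 86)
79^3 ≡ 1 (mod 86) ✓
Therefore the multiplicative order of 79 modulo 86 is 3.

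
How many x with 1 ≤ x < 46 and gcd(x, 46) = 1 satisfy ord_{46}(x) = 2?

1

φ(46) = φ(2)·φ(23) = 1·22 = 22 = 2 · 11.
(Z/46Z)^× is cyclic (|G| = 22); a cyclic group of order m has exactly φ(d) elements of each order d | m, and none otherwise.
2 | 22, and φ(2) = 2 − 1 = 1.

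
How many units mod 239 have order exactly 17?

16

φ(239) = 239 − 1 = 238 = 2 · 7 · 17.
(Z/239Z)^× is cyclic (|G| = 238); a cyclic group of order m has exactly φ(d) elements of each order d | m, and none otherwise.
17 | 238, and φ(17) = 17 − 1 = 16.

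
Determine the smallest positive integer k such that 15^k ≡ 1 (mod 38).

18

ord(15) | φ(38) = φ(2)·φ(19) = 1·18 = 18 = 2 · 3^2.
Divisors of 18: 1, 2, 3, 6, 9, 18.
Check 15^d mod 38 for each divisor in increasing order:
15^1 ≡ 15 (mod 38)
15^2 ≡ 35 (mod 38)
15^3 ≡ 31 (mod 38)
15^6 ≡ 11 (mod 38)
15^9 ≡ 37 (mod 38)
15^18 ≡ 1 (mod 38) ✓
The smallest such exponent is 18, so the order of 15 is 18.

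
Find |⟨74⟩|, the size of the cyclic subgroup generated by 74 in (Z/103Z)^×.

102

ord(74) | φ(103) = 103 − 1 = 102 = 2 · 3 · 17.
Divisors of 102: 1, 2, 3, 6, 17, 34, 51, 102.
Evaluate successive powers at the divisors of 102:
74^1 ≡ 74 (mod 103)
74^2 ≡ 17 (mod 103)
74^3 ≡ 22 (mod 103)
74^6 ≡ 72 (mod 103)
74^17 ≡ 47 (mod 103)
74^34 ≡ 46 (mod 103)
74^51 ≡ 102 (mod 103)
74^102 ≡ 1 (mod 103) ✓
So ord_103(74) = 102.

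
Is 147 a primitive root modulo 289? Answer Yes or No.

φ(289) = φ(17^2) = 17·(17−1) = 272 = 2^4 · 17.
An element g generates (Z/289Z)^× iff g^(272/q) ≢ 1 (mod 289) for each prime q ∈ {2, 17}.
147^136 ≡ 288 (mod 289)  [q = 2: ≢ 1 ✓]
147^16 ≡ 273 (mod 289)  [q = 17: ≢ 1 ✓]
All checks pass, so 147 has order 272 and is a primitive root modulo 289.

Yes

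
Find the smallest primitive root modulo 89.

3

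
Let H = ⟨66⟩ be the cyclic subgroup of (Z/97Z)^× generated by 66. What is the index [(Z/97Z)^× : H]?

2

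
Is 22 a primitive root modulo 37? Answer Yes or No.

Yes

φ(37) = 37 − 1 = 36 = 2^2 · 3^2.
It suffices to check that the order of 22 is not a proper divisor of 36: compute 22^(36/q) for q ∈ {2, 3}.
22^18 ≡ 36 (mod 37)  [q = 2: ≢ 1 ✓]
22^12 ≡ 26 (mod 37)  [q = 3: ≢ 1 ✓]
All checks pass, so 22 has order 36 and is a primitive root modulo 37.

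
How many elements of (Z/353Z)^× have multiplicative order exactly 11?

10

φ(353) = 353 − 1 = 352 = 2^5 · 11.
(Z/353Z)^× is cyclic (|G| = 352); a cyclic group of order m has exactly φ(d) elements of each order d | m, and none otherwise.
11 | 352, and φ(11) = 11 − 1 = 10.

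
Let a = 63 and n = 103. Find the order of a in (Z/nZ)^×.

Since 63 ∈ (Z/103Z)^×, its order divides φ(103) = 103 − 1 = 102 = 2 · 3 · 17.
Divisors of 102: 1, 2, 3, 6, 17, 34, 51, 102.
Evaluate successive powers at the divisors of 102:
63^1 ≡ 63
63^2 ≡ 55
63^3 ≡ 66
63^6 ≡ 30
63^17 ≡ 46
63^34 ≡ 56
63^51 ≡ 1
Hence ord(63) = 51.

51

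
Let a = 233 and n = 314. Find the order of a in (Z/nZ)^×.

78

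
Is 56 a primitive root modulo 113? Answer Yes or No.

No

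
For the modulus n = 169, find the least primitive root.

φ(169) = φ(13^2) = 13·(13−1) = 156 = 2^2 · 3 · 13.
g is a primitive root iff g^(156/q) ≢ 1 (mod 169) for each prime q ∈ {2, 3, 13}.
g = 2: 2^78 ≡ 168; 2^52 ≡ 146; 2^12 ≡ 40 — none is 1, so 2 is a primitive root.
Hence the least primitive root of 169 is 2.

2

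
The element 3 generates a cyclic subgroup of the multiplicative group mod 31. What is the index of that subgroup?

1

By Lagrange's theorem, ord_31(3) divides φ(31) = 31 − 1 = 30 = 2 · 3 · 5.
Divisors of 30: 1, 2, 3, 5, 6, 10, 15, 30.
Check 3^d mod 31 for each divisor in increasing order:
3^1 ≡ 3 (mod 31)
3^2 ≡ 9 (mod 31)
3^3 ≡ 27 (mod 31)
3^5 ≡ 26 (mod 31)
3^6 ≡ 16 (mod 31)
3^10 ≡ 25 (mod 31)
3^15 ≡ 30 (mod 31)
3^30 ≡ 1 (mod 31) ✓
So ord_31(3) = 30, hence |⟨3⟩| = 30.
Index = |(Z/31Z)^×| / |⟨3⟩| = 30 / 30 = 1.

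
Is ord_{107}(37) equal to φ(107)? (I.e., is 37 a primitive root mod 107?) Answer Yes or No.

φ(107) = 107 − 1 = 106 = 2 · 53.
It suffices to check that the order of 37 is not a proper divisor of 106: compute 37^(106/q) for q ∈ {2, 53}.
37^53 ≡ 1 (mod 107)  [q = 2: ≡ 1 ✗]
37^2 ≡ 85 (mod 107)  [q = 53: ≢ 1 ✓]
37^53 ≡ 1 shows ord(37) | 53, strictly less than φ(107); not a primitive root.

No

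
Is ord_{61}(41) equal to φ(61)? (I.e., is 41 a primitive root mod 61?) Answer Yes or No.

No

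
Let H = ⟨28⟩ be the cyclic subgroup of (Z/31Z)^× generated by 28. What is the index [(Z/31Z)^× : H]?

ord(28) | φ(31) = 31 − 1 = 30 = 2 · 3 · 5.
Divisors of 30: 1, 2, 3, 5, 6, 10, 15, 30.
Evaluate successive powers at the divisors of 30:
28^1 ≡ 28 (mod 31)
28^2 ≡ 9 (mod 31)
28^3 ≡ 4 (mod 31)
28^5 ≡ 5 (mod 31)
28^6 ≡ 16 (mod 31)
28^10 ≡ 25 (mod 31)
28^15 ≡ 1 (mod 31) ✓
So ord_31(28) = 15, hence |⟨28⟩| = 15.
[(Z/31Z)^× : ⟨28⟩] = 30/15 = 2.

2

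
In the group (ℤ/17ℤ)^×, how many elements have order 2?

φ(17) = 17 − 1 = 16 = 2^4.
(Z/17Z)^× is cyclic (|G| = 16); a cyclic group of order m has exactly φ(d) elements of each order d | m, and none otherwise.
2 | 16, and φ(2) = 2 − 1 = 1.

1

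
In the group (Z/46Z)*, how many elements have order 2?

1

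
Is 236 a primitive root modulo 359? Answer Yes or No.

Yes

φ(359) = 359 − 1 = 358 = 2 · 179.
An element g generates (Z/359Z)^× iff g^(358/q) ≢ 1 (mod 359) for each prime q ∈ {2, 179}.
236^179 ≡ 358 (mod 359)  [q = 2: ≢ 1 ✓]
236^2 ≡ 51 (mod 359)  [q = 179: ≢ 1 ✓]
None equal 1, so ord_359(236) = 358: 236 is a primitive root.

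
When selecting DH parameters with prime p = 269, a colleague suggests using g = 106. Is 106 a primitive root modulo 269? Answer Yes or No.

φ(269) = 269 − 1 = 268 = 2^2 · 67.
Test 106^(268/q) mod 269 for each prime factor q of 268:
106^134 ≡ 268 (mod 269)  [q = 2: ≢ 1 ✓]
106^4 ≡ 78 (mod 269)  [q = 67: ≢ 1 ✓]
Every test exponent gives a nontrivial residue, hence 106 generates the full group.

Yes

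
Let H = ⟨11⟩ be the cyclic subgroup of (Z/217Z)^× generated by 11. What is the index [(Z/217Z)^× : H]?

6

Since 11 ∈ (Z/217Z)^×, its order divides φ(217) = φ(7·31) = (7−1)·(31−1) = 6·30 = 180 = 2^2 · 3^2 · 5.
Divisors of 180: 1, 2, 3, 4, 5, 6, 9, 10, 12, 15, 18, 20, 30, 36, 45, 60, 90, 180.
Test each divisor d:
11^1 ≡ 11
11^2 ≡ 121
11^3 ≡ 29
11^4 ≡ 102
11^5 ≡ 37
11^6 ≡ 190
11^9 ≡ 85
11^10 ≡ 67
11^12 ≡ 78
11^15 ≡ 92
11^18 ≡ 64
11^20 ≡ 149
11^30 ≡ 1
Thus |⟨11⟩| = ord(11) = 30.
Index = |(Z/217Z)^×| / |⟨11⟩| = 180 / 30 = 6.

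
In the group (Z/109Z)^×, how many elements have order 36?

φ(109) = 109 − 1 = 108 = 2^2 · 3^3.
Since (Z/109Z)^× is cyclic of order 108, the number of elements of order d is φ(d) when d | 108 and 0 otherwise.
36 = 2^2 · 3^2 divides 108, and φ(36) = 12.

12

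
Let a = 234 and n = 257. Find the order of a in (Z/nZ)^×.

By Lagrange's theorem, ord_257(234) divides φ(257) = 257 − 1 = 256 = 2^8.
Divisors of 256: 1, 2, 4, 8, 16, 32, 64, 128, 256.
Evaluate successive powers at the divisors of 256:
234^1 ≡ 234 (mod 257)
234^2 ≡ 15 (mod 257)
234^4 ≡ 225 (mod 257)
234^8 ≡ 253 (mod 257)
234^16 ≡ 16 (mod 257)
234^32 ≡ 256 (mod 257)
234^64 ≡ 1 (mod 257) ✓
The smallest such exponent is 64, so the order of 234 is 64.

64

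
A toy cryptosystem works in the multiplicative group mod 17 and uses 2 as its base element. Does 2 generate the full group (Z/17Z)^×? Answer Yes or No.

No

φ(17) = 17 − 1 = 16 = 2^4.
2 is a primitive root mod 17 iff 2^(φ(17)/q) ≢ 1 for every prime q | φ(17), i.e. q ∈ {2}.
2^8 ≡ 1 (mod 17)  [q = 2: ≡ 1 ✗]
Since 2^8 ≡ 1, the order of 2 divides 8 < 16, so 2 is not a primitive root.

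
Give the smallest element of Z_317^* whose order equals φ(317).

2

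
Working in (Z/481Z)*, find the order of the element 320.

ord(320) | φ(481) = φ(13·37) = (13−1)·(37−1) = 12·36 = 432 = 2^4 · 3^3.
Divisors of 432: 1, 2, 3, 4, 6, 8, 9, 12, 16, 18, 24, 27, 36, 48, 54, 72, 108, 144, 216, 432.
Evaluate successive powers at the divisors of 432:
320^1 ≡ 320
320^2 ≡ 428
320^3 ≡ 356
320^4 ≡ 404
320^6 ≡ 233
320^8 ≡ 157
320^9 ≡ 216
320^12 ≡ 417
320^16 ≡ 118
320^18 ≡ 480
320^24 ≡ 248
320^27 ≡ 265
320^36 ≡ 1
The smallest such exponent is 36, so the order of 320 is 36.

36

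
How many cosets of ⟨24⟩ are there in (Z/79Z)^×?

By Lagrange's theorem, ord_79(24) divides φ(79) = 79 − 1 = 78 = 2 · 3 · 13.
Divisors of 78: 1, 2, 3, 6, 13, 26, 39, 78.
Compute 24^d (mod 79) for the divisors d until we hit 1:
24^1 ≡ 24
24^2 ≡ 23
24^3 ≡ 78
24^6 ≡ 1
So ord_79(24) = 6, hence |⟨24⟩| = 6.
Index = |(Z/79Z)^×| / |⟨24⟩| = 78 / 6 = 13.

13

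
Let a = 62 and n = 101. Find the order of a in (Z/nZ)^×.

Since 62 ∈ (Z/101Z)^×, its order divides φ(101) = 101 − 1 = 100 = 2^2 · 5^2.
Divisors of 100: 1, 2, 4, 5, 10, 20, 25, 50, 100.
Check 62^d mod 101 for each divisor in increasing order:
62^1 ≡ 62
62^2 ≡ 6
62^4 ≡ 36
62^5 ≡ 10
62^10 ≡ 100
62^20 ≡ 1
Hence ord(62) = 20.

20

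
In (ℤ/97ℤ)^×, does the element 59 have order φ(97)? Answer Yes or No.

φ(97) = 97 − 1 = 96 = 2^5 · 3.
It suffices to check that the order of 59 is not a proper divisor of 96: compute 59^(96/q) for q ∈ {2, 3}.
59^48 ≡ 96 (mod 97)  [q = 2: ≢ 1 ✓]
59^32 ≡ 35 (mod 97)  [q = 3: ≢ 1 ✓]
All checks pass, so 59 has order 96 and is a primitive root modulo 97.

Yes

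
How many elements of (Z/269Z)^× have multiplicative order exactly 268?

132

φ(269) = 269 − 1 = 268 = 2^2 · 67.
In a cyclic group of order 268, there are φ(d) elements of order d for each divisor d of 268, and zero for non-divisors.
268 = 2^2 · 67 divides 268, and φ(268) = 132.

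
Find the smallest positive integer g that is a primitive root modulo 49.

3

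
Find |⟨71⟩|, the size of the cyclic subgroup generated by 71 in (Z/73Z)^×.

Since 71 ∈ (Z/73Z)^×, its order divides φ(73) = 73 − 1 = 72 = 2^3 · 3^2.
Divisors of 72: 1, 2, 3, 4, 6, 8, 9, 12, 18, 24, 36, 72.
Evaluate successive powers at the divisors of 72:
71^1 ≡ 71
71^2 ≡ 4
71^3 ≡ 65
71^4 ≡ 16
71^6 ≡ 64
71^8 ≡ 37
71^9 ≡ 72
71^12 ≡ 8
71^18 ≡ 1
Hence ord(71) = 18.

18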